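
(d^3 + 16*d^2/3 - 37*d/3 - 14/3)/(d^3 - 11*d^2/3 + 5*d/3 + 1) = (d^2 + 5*d - 14)/(d^2 - 4*d + 3)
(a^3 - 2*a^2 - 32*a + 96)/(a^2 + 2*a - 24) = a - 4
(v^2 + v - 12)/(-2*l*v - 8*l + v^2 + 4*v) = (v - 3)/(-2*l + v)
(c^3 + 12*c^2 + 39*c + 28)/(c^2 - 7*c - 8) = (c^2 + 11*c + 28)/(c - 8)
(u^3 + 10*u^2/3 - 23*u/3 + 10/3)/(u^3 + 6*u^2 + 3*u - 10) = (u - 2/3)/(u + 2)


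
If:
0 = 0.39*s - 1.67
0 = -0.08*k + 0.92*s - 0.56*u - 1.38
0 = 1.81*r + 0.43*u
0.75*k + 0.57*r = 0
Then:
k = 0.80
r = -1.06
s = 4.28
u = 4.46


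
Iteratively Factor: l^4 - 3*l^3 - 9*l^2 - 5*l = (l + 1)*(l^3 - 4*l^2 - 5*l) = l*(l + 1)*(l^2 - 4*l - 5) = l*(l + 1)^2*(l - 5)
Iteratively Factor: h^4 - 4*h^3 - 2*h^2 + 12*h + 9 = (h + 1)*(h^3 - 5*h^2 + 3*h + 9) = (h - 3)*(h + 1)*(h^2 - 2*h - 3) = (h - 3)^2*(h + 1)*(h + 1)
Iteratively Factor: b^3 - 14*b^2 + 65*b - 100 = (b - 5)*(b^2 - 9*b + 20) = (b - 5)*(b - 4)*(b - 5)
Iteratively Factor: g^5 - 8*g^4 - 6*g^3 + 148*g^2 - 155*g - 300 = (g - 5)*(g^4 - 3*g^3 - 21*g^2 + 43*g + 60) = (g - 5)*(g + 4)*(g^3 - 7*g^2 + 7*g + 15) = (g - 5)^2*(g + 4)*(g^2 - 2*g - 3) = (g - 5)^2*(g + 1)*(g + 4)*(g - 3)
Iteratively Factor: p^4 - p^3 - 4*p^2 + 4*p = (p + 2)*(p^3 - 3*p^2 + 2*p) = (p - 2)*(p + 2)*(p^2 - p) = (p - 2)*(p - 1)*(p + 2)*(p)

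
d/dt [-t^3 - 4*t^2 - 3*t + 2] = -3*t^2 - 8*t - 3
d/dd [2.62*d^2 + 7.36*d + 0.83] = 5.24*d + 7.36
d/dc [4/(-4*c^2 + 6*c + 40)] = 2*(4*c - 3)/(-2*c^2 + 3*c + 20)^2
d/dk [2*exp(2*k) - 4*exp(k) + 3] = 4*(exp(k) - 1)*exp(k)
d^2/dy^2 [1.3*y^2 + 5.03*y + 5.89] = 2.60000000000000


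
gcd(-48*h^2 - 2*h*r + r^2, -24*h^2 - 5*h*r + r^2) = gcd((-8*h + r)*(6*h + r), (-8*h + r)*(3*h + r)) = -8*h + r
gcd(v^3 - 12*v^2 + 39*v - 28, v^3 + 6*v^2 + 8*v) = 1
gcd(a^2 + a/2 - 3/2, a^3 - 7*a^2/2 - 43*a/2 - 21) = a + 3/2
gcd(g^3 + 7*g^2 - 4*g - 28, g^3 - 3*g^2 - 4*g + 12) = g^2 - 4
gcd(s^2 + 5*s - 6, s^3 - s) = s - 1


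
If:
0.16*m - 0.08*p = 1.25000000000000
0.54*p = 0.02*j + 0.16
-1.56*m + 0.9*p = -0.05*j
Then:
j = 223.20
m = 12.09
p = 8.56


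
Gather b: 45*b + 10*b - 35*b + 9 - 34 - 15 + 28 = 20*b - 12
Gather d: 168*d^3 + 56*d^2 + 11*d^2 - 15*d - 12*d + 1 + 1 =168*d^3 + 67*d^2 - 27*d + 2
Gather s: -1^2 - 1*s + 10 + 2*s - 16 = s - 7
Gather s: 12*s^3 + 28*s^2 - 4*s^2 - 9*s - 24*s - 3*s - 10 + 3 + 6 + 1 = 12*s^3 + 24*s^2 - 36*s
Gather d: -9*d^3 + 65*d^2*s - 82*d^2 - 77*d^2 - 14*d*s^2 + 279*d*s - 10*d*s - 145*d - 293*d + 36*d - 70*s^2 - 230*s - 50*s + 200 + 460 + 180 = -9*d^3 + d^2*(65*s - 159) + d*(-14*s^2 + 269*s - 402) - 70*s^2 - 280*s + 840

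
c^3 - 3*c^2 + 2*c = c*(c - 2)*(c - 1)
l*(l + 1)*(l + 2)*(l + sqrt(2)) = l^4 + sqrt(2)*l^3 + 3*l^3 + 2*l^2 + 3*sqrt(2)*l^2 + 2*sqrt(2)*l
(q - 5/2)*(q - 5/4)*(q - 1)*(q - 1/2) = q^4 - 21*q^3/4 + 37*q^2/4 - 105*q/16 + 25/16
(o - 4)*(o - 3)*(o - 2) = o^3 - 9*o^2 + 26*o - 24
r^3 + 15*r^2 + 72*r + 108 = (r + 3)*(r + 6)^2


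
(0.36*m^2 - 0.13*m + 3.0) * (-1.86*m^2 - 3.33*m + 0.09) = -0.6696*m^4 - 0.957*m^3 - 5.1147*m^2 - 10.0017*m + 0.27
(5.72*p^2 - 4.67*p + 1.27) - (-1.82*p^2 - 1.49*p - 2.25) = 7.54*p^2 - 3.18*p + 3.52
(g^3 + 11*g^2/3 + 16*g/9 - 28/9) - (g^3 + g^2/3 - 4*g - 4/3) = 10*g^2/3 + 52*g/9 - 16/9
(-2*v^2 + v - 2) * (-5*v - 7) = 10*v^3 + 9*v^2 + 3*v + 14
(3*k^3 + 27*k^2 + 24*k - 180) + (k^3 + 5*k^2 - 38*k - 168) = 4*k^3 + 32*k^2 - 14*k - 348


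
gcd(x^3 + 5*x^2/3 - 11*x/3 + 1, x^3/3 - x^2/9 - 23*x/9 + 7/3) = x^2 + 2*x - 3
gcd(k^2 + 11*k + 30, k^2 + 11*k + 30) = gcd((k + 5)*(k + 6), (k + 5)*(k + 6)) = k^2 + 11*k + 30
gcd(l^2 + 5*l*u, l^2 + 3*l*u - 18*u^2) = 1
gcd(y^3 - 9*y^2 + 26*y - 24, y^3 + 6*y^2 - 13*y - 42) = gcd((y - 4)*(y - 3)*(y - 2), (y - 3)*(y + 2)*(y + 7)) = y - 3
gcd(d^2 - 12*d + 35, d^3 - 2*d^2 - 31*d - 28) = d - 7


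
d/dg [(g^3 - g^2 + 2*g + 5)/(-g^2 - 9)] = (-g^4 - 25*g^2 + 28*g - 18)/(g^4 + 18*g^2 + 81)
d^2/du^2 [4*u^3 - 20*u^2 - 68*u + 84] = 24*u - 40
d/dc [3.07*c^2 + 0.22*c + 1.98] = 6.14*c + 0.22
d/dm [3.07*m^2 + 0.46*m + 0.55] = 6.14*m + 0.46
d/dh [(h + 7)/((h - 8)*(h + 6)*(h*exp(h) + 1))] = (-(h - 8)*(h + 1)*(h + 6)*(h + 7)*exp(h) + (h - 8)*(h + 6)*(h*exp(h) + 1) - (h - 8)*(h + 7)*(h*exp(h) + 1) - (h + 6)*(h + 7)*(h*exp(h) + 1))/((h - 8)^2*(h + 6)^2*(h*exp(h) + 1)^2)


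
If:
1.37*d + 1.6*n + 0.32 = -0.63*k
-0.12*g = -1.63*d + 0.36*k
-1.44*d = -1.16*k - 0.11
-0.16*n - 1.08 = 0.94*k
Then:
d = -1.01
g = -9.71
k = -1.35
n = 1.20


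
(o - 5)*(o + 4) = o^2 - o - 20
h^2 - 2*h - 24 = (h - 6)*(h + 4)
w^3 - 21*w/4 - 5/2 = (w - 5/2)*(w + 1/2)*(w + 2)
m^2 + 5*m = m*(m + 5)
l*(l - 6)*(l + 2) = l^3 - 4*l^2 - 12*l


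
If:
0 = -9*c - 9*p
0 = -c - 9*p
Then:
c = 0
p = 0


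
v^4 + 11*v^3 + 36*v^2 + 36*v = v*(v + 2)*(v + 3)*(v + 6)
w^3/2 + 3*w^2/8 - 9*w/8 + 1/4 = (w/2 + 1)*(w - 1)*(w - 1/4)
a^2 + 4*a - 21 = (a - 3)*(a + 7)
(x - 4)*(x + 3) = x^2 - x - 12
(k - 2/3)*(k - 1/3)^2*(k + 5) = k^4 + 11*k^3/3 - 55*k^2/9 + 73*k/27 - 10/27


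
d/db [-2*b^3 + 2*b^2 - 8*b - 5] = -6*b^2 + 4*b - 8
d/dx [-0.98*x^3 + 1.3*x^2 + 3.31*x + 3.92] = -2.94*x^2 + 2.6*x + 3.31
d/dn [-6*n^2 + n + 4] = 1 - 12*n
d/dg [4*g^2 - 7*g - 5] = 8*g - 7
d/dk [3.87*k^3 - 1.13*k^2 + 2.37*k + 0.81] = 11.61*k^2 - 2.26*k + 2.37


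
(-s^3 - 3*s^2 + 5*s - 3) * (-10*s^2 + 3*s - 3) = 10*s^5 + 27*s^4 - 56*s^3 + 54*s^2 - 24*s + 9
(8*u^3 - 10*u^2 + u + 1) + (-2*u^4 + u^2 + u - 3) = -2*u^4 + 8*u^3 - 9*u^2 + 2*u - 2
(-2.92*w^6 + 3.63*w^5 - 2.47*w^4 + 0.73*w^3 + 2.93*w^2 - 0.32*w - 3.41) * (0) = 0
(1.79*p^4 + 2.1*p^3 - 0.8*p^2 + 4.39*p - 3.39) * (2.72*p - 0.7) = 4.8688*p^5 + 4.459*p^4 - 3.646*p^3 + 12.5008*p^2 - 12.2938*p + 2.373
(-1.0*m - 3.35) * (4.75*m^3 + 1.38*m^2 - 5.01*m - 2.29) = -4.75*m^4 - 17.2925*m^3 + 0.387*m^2 + 19.0735*m + 7.6715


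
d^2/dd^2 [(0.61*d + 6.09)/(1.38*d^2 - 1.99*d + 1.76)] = ((0.61*d + 6.09)*(2.76*d - 1.99)*(5.52*d - 3.98) - (5.0508*d + 14.3806)*(1.38*d^2 - 1.99*d + 1.76))/(1.38*d^2 - 1.99*d + 1.76)^3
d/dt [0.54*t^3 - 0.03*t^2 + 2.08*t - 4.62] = 1.62*t^2 - 0.06*t + 2.08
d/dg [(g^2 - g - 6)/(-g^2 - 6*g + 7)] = (-7*g^2 + 2*g - 43)/(g^4 + 12*g^3 + 22*g^2 - 84*g + 49)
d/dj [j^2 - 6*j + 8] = 2*j - 6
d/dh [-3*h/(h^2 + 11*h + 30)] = 3*(h^2 - 30)/(h^4 + 22*h^3 + 181*h^2 + 660*h + 900)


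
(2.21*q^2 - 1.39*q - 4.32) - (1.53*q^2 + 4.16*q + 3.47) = 0.68*q^2 - 5.55*q - 7.79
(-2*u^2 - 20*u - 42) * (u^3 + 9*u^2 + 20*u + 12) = -2*u^5 - 38*u^4 - 262*u^3 - 802*u^2 - 1080*u - 504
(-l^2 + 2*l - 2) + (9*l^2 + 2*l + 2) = 8*l^2 + 4*l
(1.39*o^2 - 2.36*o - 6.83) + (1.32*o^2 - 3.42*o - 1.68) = 2.71*o^2 - 5.78*o - 8.51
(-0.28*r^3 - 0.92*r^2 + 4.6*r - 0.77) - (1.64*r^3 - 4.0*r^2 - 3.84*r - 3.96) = -1.92*r^3 + 3.08*r^2 + 8.44*r + 3.19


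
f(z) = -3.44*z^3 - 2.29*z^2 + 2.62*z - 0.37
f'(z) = -10.32*z^2 - 4.58*z + 2.62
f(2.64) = -72.71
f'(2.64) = -81.40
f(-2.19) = 19.04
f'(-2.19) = -36.85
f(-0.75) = -2.17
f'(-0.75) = 0.25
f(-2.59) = 37.25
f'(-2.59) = -54.75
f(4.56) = -362.22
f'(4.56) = -232.85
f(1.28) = -7.98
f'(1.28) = -20.15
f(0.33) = 0.12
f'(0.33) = -0.02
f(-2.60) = 37.80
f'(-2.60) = -55.24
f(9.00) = -2670.04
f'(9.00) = -874.52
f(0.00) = -0.37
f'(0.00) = 2.62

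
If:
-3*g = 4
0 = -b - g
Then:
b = 4/3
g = -4/3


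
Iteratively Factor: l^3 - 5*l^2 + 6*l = (l - 2)*(l^2 - 3*l) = (l - 3)*(l - 2)*(l)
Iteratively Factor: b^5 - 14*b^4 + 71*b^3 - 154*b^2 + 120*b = (b)*(b^4 - 14*b^3 + 71*b^2 - 154*b + 120) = b*(b - 2)*(b^3 - 12*b^2 + 47*b - 60) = b*(b - 5)*(b - 2)*(b^2 - 7*b + 12) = b*(b - 5)*(b - 4)*(b - 2)*(b - 3)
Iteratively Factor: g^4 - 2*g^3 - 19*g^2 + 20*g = (g)*(g^3 - 2*g^2 - 19*g + 20) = g*(g - 5)*(g^2 + 3*g - 4) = g*(g - 5)*(g + 4)*(g - 1)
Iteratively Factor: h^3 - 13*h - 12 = (h - 4)*(h^2 + 4*h + 3) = (h - 4)*(h + 1)*(h + 3)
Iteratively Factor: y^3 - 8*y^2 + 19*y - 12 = (y - 4)*(y^2 - 4*y + 3) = (y - 4)*(y - 3)*(y - 1)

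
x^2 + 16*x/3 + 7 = (x + 7/3)*(x + 3)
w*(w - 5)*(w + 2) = w^3 - 3*w^2 - 10*w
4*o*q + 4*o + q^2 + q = (4*o + q)*(q + 1)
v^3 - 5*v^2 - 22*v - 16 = (v - 8)*(v + 1)*(v + 2)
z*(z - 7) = z^2 - 7*z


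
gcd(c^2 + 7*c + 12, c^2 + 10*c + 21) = c + 3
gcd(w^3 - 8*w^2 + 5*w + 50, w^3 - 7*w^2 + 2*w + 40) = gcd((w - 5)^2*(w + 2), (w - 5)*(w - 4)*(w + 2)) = w^2 - 3*w - 10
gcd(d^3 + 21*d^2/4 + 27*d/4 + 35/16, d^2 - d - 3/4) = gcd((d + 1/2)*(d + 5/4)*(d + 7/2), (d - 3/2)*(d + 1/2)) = d + 1/2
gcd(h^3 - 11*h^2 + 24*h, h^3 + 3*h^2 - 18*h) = h^2 - 3*h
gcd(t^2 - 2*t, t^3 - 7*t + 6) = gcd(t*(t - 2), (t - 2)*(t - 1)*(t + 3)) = t - 2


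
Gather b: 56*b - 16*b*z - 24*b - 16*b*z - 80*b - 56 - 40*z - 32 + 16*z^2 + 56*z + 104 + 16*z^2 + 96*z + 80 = b*(-32*z - 48) + 32*z^2 + 112*z + 96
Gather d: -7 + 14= 7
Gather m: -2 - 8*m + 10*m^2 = 10*m^2 - 8*m - 2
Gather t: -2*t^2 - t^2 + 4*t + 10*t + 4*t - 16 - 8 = -3*t^2 + 18*t - 24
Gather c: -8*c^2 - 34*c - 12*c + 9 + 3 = -8*c^2 - 46*c + 12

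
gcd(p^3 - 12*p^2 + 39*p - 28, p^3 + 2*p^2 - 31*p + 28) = p^2 - 5*p + 4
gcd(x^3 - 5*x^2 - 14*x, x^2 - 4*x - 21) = x - 7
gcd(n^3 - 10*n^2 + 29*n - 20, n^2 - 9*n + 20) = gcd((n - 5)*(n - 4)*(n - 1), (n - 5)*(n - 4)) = n^2 - 9*n + 20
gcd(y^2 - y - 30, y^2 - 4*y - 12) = y - 6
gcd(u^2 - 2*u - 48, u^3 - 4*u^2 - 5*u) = 1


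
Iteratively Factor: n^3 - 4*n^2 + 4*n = (n - 2)*(n^2 - 2*n) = n*(n - 2)*(n - 2)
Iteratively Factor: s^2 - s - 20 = (s + 4)*(s - 5)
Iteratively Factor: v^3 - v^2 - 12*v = (v + 3)*(v^2 - 4*v) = (v - 4)*(v + 3)*(v)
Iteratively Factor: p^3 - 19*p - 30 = (p + 2)*(p^2 - 2*p - 15) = (p - 5)*(p + 2)*(p + 3)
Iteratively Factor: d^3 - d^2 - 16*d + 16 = (d - 4)*(d^2 + 3*d - 4) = (d - 4)*(d - 1)*(d + 4)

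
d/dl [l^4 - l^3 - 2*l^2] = l*(4*l^2 - 3*l - 4)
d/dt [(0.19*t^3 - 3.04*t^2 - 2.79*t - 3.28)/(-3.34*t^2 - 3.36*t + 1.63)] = (-0.6346*t^4 - 1.2768*t^3 + 1.8249*t^2 - 31.8208*t - 15.5685)/(11.1556*t^4 + 22.4448*t^3 + 0.401199999999999*t^2 - 10.9536*t + 2.6569)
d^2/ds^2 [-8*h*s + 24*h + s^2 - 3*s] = 2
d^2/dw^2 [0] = 0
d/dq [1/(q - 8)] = -1/(q - 8)^2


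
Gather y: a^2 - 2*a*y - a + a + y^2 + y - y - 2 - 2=a^2 - 2*a*y + y^2 - 4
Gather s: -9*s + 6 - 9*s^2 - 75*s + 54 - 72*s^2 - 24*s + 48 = -81*s^2 - 108*s + 108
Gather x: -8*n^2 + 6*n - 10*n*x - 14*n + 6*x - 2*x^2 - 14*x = -8*n^2 - 8*n - 2*x^2 + x*(-10*n - 8)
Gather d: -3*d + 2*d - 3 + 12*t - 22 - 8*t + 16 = -d + 4*t - 9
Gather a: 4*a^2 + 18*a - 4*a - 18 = 4*a^2 + 14*a - 18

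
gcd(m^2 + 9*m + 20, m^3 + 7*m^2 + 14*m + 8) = m + 4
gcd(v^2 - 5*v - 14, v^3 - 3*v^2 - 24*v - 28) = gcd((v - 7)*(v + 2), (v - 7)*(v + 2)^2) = v^2 - 5*v - 14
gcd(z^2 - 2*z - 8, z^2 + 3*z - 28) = z - 4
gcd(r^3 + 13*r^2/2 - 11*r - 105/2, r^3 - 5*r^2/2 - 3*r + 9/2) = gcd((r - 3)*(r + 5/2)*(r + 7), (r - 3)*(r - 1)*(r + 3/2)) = r - 3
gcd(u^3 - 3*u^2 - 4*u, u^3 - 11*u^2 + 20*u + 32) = u^2 - 3*u - 4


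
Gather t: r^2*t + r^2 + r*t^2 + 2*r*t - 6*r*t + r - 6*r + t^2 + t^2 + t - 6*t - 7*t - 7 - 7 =r^2 - 5*r + t^2*(r + 2) + t*(r^2 - 4*r - 12) - 14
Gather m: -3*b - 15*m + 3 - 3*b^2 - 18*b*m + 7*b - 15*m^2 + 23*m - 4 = -3*b^2 + 4*b - 15*m^2 + m*(8 - 18*b) - 1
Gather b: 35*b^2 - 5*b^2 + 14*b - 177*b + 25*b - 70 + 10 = 30*b^2 - 138*b - 60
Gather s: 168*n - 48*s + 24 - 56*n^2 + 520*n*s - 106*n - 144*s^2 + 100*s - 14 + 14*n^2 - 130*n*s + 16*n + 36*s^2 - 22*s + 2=-42*n^2 + 78*n - 108*s^2 + s*(390*n + 30) + 12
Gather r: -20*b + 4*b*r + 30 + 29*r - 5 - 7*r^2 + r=-20*b - 7*r^2 + r*(4*b + 30) + 25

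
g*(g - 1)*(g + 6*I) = g^3 - g^2 + 6*I*g^2 - 6*I*g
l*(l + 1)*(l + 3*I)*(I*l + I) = I*l^4 - 3*l^3 + 2*I*l^3 - 6*l^2 + I*l^2 - 3*l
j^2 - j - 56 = (j - 8)*(j + 7)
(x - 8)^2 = x^2 - 16*x + 64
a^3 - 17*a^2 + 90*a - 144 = (a - 8)*(a - 6)*(a - 3)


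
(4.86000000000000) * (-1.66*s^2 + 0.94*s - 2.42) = -8.0676*s^2 + 4.5684*s - 11.7612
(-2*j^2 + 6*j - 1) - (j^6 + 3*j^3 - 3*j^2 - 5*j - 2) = -j^6 - 3*j^3 + j^2 + 11*j + 1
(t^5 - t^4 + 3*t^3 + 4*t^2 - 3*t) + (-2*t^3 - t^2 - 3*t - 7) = t^5 - t^4 + t^3 + 3*t^2 - 6*t - 7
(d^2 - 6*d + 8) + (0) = d^2 - 6*d + 8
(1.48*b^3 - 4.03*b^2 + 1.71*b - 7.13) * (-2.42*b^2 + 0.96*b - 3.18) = -3.5816*b^5 + 11.1734*b^4 - 12.7134*b^3 + 31.7116*b^2 - 12.2826*b + 22.6734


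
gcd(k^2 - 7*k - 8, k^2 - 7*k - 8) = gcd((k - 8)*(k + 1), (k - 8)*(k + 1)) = k^2 - 7*k - 8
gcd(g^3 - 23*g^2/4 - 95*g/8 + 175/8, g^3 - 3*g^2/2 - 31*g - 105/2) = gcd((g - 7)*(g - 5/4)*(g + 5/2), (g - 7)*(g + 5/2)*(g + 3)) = g^2 - 9*g/2 - 35/2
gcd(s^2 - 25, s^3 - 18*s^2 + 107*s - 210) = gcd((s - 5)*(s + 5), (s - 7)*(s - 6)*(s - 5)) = s - 5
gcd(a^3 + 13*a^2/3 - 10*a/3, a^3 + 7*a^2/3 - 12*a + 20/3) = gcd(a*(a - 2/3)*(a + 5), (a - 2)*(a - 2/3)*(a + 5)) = a^2 + 13*a/3 - 10/3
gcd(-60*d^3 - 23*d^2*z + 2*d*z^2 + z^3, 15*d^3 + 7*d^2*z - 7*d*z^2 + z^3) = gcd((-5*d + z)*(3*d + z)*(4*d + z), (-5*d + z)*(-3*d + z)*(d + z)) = -5*d + z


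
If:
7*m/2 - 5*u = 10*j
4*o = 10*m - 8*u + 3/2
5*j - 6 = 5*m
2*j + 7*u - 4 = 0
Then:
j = -494/355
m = -184/71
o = -22839/2840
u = 344/355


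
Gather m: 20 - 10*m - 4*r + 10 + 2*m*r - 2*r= m*(2*r - 10) - 6*r + 30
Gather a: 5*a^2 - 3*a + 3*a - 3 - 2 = 5*a^2 - 5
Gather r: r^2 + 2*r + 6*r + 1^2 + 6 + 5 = r^2 + 8*r + 12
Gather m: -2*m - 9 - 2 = -2*m - 11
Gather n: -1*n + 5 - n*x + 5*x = n*(-x - 1) + 5*x + 5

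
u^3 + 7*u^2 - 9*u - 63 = (u - 3)*(u + 3)*(u + 7)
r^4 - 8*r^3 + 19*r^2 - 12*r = r*(r - 4)*(r - 3)*(r - 1)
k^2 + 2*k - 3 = (k - 1)*(k + 3)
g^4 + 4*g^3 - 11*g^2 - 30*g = g*(g - 3)*(g + 2)*(g + 5)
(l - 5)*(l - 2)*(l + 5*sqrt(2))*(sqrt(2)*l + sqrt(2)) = sqrt(2)*l^4 - 6*sqrt(2)*l^3 + 10*l^3 - 60*l^2 + 3*sqrt(2)*l^2 + 10*sqrt(2)*l + 30*l + 100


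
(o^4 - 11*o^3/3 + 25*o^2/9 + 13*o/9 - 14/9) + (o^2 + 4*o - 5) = o^4 - 11*o^3/3 + 34*o^2/9 + 49*o/9 - 59/9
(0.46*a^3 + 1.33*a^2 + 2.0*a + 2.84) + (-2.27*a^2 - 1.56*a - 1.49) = 0.46*a^3 - 0.94*a^2 + 0.44*a + 1.35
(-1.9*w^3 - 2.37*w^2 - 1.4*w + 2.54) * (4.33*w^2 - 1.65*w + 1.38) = -8.227*w^5 - 7.1271*w^4 - 4.7735*w^3 + 10.0376*w^2 - 6.123*w + 3.5052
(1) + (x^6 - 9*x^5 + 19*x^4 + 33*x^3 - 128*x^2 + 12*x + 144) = x^6 - 9*x^5 + 19*x^4 + 33*x^3 - 128*x^2 + 12*x + 145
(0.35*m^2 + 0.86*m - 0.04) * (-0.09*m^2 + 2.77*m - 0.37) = -0.0315*m^4 + 0.8921*m^3 + 2.2563*m^2 - 0.429*m + 0.0148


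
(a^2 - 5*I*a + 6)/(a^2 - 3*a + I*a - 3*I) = (a - 6*I)/(a - 3)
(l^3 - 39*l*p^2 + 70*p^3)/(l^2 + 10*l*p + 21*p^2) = (l^2 - 7*l*p + 10*p^2)/(l + 3*p)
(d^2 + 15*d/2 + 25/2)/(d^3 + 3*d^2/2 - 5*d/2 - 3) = (2*d^2 + 15*d + 25)/(2*d^3 + 3*d^2 - 5*d - 6)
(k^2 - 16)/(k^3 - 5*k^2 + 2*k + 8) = (k + 4)/(k^2 - k - 2)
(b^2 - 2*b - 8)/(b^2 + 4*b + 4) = (b - 4)/(b + 2)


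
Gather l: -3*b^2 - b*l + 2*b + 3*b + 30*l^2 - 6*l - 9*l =-3*b^2 + 5*b + 30*l^2 + l*(-b - 15)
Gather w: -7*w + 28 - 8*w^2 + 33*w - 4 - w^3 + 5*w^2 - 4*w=-w^3 - 3*w^2 + 22*w + 24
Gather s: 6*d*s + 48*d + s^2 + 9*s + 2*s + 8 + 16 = 48*d + s^2 + s*(6*d + 11) + 24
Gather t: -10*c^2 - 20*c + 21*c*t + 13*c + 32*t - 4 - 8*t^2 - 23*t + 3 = -10*c^2 - 7*c - 8*t^2 + t*(21*c + 9) - 1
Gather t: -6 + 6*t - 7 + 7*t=13*t - 13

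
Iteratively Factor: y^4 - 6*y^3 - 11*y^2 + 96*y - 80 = (y - 5)*(y^3 - y^2 - 16*y + 16) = (y - 5)*(y - 4)*(y^2 + 3*y - 4) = (y - 5)*(y - 4)*(y + 4)*(y - 1)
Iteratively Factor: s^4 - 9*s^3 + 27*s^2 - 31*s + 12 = (s - 3)*(s^3 - 6*s^2 + 9*s - 4) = (s - 3)*(s - 1)*(s^2 - 5*s + 4) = (s - 4)*(s - 3)*(s - 1)*(s - 1)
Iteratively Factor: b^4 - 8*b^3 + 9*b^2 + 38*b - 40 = (b + 2)*(b^3 - 10*b^2 + 29*b - 20) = (b - 5)*(b + 2)*(b^2 - 5*b + 4) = (b - 5)*(b - 1)*(b + 2)*(b - 4)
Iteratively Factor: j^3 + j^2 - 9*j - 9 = (j + 1)*(j^2 - 9) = (j + 1)*(j + 3)*(j - 3)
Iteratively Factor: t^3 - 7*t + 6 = (t - 1)*(t^2 + t - 6) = (t - 2)*(t - 1)*(t + 3)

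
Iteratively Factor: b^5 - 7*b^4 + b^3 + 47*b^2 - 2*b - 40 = (b - 4)*(b^4 - 3*b^3 - 11*b^2 + 3*b + 10) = (b - 4)*(b + 1)*(b^3 - 4*b^2 - 7*b + 10) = (b - 4)*(b - 1)*(b + 1)*(b^2 - 3*b - 10) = (b - 5)*(b - 4)*(b - 1)*(b + 1)*(b + 2)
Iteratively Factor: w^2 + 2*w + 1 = (w + 1)*(w + 1)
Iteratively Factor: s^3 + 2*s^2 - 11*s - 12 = (s - 3)*(s^2 + 5*s + 4) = (s - 3)*(s + 4)*(s + 1)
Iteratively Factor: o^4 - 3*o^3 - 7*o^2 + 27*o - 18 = (o - 1)*(o^3 - 2*o^2 - 9*o + 18) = (o - 3)*(o - 1)*(o^2 + o - 6) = (o - 3)*(o - 1)*(o + 3)*(o - 2)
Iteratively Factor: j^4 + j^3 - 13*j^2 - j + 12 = (j + 1)*(j^3 - 13*j + 12) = (j + 1)*(j + 4)*(j^2 - 4*j + 3) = (j - 3)*(j + 1)*(j + 4)*(j - 1)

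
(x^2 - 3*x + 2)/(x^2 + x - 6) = (x - 1)/(x + 3)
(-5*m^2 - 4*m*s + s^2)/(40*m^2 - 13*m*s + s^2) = (m + s)/(-8*m + s)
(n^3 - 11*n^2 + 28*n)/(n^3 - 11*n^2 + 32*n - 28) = n*(n - 4)/(n^2 - 4*n + 4)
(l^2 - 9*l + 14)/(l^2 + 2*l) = (l^2 - 9*l + 14)/(l*(l + 2))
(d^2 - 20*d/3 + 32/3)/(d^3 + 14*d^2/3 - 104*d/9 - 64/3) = 3*(d - 4)/(3*d^2 + 22*d + 24)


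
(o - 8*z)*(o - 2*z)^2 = o^3 - 12*o^2*z + 36*o*z^2 - 32*z^3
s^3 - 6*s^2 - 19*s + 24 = (s - 8)*(s - 1)*(s + 3)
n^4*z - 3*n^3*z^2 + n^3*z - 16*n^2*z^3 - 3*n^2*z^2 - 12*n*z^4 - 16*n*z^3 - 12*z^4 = (n - 6*z)*(n + z)*(n + 2*z)*(n*z + z)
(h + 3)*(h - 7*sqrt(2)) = h^2 - 7*sqrt(2)*h + 3*h - 21*sqrt(2)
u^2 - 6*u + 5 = (u - 5)*(u - 1)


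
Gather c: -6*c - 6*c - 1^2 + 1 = -12*c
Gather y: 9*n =9*n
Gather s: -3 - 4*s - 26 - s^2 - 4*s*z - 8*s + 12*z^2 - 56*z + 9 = -s^2 + s*(-4*z - 12) + 12*z^2 - 56*z - 20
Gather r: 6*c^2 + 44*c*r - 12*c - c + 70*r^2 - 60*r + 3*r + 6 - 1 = 6*c^2 - 13*c + 70*r^2 + r*(44*c - 57) + 5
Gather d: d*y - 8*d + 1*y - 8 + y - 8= d*(y - 8) + 2*y - 16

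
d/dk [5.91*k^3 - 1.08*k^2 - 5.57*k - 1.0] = 17.73*k^2 - 2.16*k - 5.57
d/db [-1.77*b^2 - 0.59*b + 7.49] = -3.54*b - 0.59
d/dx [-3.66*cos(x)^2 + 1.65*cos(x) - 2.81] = (7.32*cos(x) - 1.65)*sin(x)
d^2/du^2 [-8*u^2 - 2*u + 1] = -16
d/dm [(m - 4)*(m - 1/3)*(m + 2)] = 3*m^2 - 14*m/3 - 22/3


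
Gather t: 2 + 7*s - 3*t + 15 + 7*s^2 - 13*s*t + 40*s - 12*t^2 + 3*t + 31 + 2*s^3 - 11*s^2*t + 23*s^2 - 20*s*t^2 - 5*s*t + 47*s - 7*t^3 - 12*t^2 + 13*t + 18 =2*s^3 + 30*s^2 + 94*s - 7*t^3 + t^2*(-20*s - 24) + t*(-11*s^2 - 18*s + 13) + 66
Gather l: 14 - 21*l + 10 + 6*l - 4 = 20 - 15*l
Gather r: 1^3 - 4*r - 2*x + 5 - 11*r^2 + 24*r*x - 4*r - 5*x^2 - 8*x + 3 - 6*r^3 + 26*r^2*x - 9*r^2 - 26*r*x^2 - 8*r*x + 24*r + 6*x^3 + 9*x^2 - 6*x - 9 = -6*r^3 + r^2*(26*x - 20) + r*(-26*x^2 + 16*x + 16) + 6*x^3 + 4*x^2 - 16*x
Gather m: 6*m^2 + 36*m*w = 6*m^2 + 36*m*w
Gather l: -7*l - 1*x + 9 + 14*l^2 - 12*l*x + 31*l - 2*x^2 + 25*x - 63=14*l^2 + l*(24 - 12*x) - 2*x^2 + 24*x - 54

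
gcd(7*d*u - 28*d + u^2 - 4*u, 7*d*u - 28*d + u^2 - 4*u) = 7*d*u - 28*d + u^2 - 4*u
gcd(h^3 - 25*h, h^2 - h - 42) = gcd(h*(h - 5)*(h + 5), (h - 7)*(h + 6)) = 1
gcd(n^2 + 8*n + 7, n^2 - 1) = n + 1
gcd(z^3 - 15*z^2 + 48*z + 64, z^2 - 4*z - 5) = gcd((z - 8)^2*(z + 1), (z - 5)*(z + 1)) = z + 1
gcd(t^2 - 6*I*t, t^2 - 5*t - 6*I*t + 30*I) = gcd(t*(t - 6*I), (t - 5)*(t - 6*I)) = t - 6*I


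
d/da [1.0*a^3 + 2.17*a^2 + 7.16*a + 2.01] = 3.0*a^2 + 4.34*a + 7.16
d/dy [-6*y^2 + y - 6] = 1 - 12*y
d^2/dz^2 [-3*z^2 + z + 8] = -6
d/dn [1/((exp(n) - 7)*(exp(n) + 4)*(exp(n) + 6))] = (-(exp(n) - 7)*(exp(n) + 4) - (exp(n) - 7)*(exp(n) + 6) - (exp(n) + 4)*(exp(n) + 6))*exp(n)/((exp(n) - 7)^2*(exp(n) + 4)^2*(exp(n) + 6)^2)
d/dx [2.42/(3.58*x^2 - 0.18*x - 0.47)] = (0.4356 - 17.3272*x)/(-3.58*x^2 + 0.18*x + 0.47)^2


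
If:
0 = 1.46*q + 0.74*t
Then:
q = -0.506849315068493*t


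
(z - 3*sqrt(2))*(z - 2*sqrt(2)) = z^2 - 5*sqrt(2)*z + 12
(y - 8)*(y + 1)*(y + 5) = y^3 - 2*y^2 - 43*y - 40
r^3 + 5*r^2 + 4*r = r*(r + 1)*(r + 4)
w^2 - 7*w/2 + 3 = (w - 2)*(w - 3/2)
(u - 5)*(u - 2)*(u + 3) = u^3 - 4*u^2 - 11*u + 30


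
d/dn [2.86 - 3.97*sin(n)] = -3.97*cos(n)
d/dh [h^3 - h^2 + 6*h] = 3*h^2 - 2*h + 6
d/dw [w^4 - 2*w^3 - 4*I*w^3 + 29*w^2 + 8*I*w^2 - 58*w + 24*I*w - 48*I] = 4*w^3 + w^2*(-6 - 12*I) + w*(58 + 16*I) - 58 + 24*I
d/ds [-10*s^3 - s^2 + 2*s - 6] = -30*s^2 - 2*s + 2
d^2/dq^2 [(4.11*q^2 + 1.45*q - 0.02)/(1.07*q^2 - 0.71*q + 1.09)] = (9.564944*q^3 - 28.898346*q^2 - 10.055646*q + 12.03698)/(1.225043*q^6 - 2.438637*q^5 + 5.361984*q^4 - 5.326349*q^3 + 5.462208*q^2 - 2.530653*q + 1.295029)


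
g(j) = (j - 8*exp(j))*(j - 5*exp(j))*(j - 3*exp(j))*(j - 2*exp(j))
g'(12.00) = 673562303151043969714107.41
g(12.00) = 168387280045299051255557.30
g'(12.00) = 673562303151043969714107.41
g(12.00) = 168387280045299051255557.30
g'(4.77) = 178719559430.22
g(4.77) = 44264015815.02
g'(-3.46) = -160.62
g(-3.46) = 168.10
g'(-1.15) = 15.08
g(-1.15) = 37.70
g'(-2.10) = -35.18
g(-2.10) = 48.33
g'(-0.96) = 32.23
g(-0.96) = 42.08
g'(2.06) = 2757035.83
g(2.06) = 660670.10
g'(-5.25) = -572.82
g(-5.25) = 773.44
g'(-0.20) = 344.84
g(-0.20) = 141.45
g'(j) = (1 - 8*exp(j))*(j - 5*exp(j))*(j - 3*exp(j))*(j - 2*exp(j)) + (1 - 5*exp(j))*(j - 8*exp(j))*(j - 3*exp(j))*(j - 2*exp(j)) + (1 - 3*exp(j))*(j - 8*exp(j))*(j - 5*exp(j))*(j - 2*exp(j)) + (1 - 2*exp(j))*(j - 8*exp(j))*(j - 5*exp(j))*(j - 3*exp(j)) = -18*j^3*exp(j) + 4*j^3 + 222*j^2*exp(2*j) - 54*j^2*exp(j) - 834*j*exp(3*j) + 222*j*exp(2*j) + 960*exp(4*j) - 278*exp(3*j)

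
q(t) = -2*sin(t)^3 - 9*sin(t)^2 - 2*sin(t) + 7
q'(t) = -6*sin(t)^2*cos(t) - 18*sin(t)*cos(t) - 2*cos(t)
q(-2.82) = 6.80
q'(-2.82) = -2.93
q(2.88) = 5.85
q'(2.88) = 6.82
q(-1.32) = 2.31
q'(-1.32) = 2.43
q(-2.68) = 6.28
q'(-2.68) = -4.32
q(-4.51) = -5.48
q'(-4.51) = 5.10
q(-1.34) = 2.26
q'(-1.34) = 2.25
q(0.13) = 6.59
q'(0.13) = -4.40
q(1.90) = -4.65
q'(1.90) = 7.89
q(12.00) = 5.79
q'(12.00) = 5.00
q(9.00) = 4.51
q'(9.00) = 9.51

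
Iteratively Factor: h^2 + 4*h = (h)*(h + 4)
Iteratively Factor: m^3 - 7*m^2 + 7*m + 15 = (m - 5)*(m^2 - 2*m - 3) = (m - 5)*(m - 3)*(m + 1)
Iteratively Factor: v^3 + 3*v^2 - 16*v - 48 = (v - 4)*(v^2 + 7*v + 12) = (v - 4)*(v + 3)*(v + 4)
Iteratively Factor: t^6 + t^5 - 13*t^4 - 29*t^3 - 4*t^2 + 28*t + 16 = (t - 1)*(t^5 + 2*t^4 - 11*t^3 - 40*t^2 - 44*t - 16) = (t - 1)*(t + 1)*(t^4 + t^3 - 12*t^2 - 28*t - 16) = (t - 4)*(t - 1)*(t + 1)*(t^3 + 5*t^2 + 8*t + 4) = (t - 4)*(t - 1)*(t + 1)*(t + 2)*(t^2 + 3*t + 2) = (t - 4)*(t - 1)*(t + 1)^2*(t + 2)*(t + 2)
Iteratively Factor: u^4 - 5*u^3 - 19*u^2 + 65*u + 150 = (u + 2)*(u^3 - 7*u^2 - 5*u + 75) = (u - 5)*(u + 2)*(u^2 - 2*u - 15) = (u - 5)*(u + 2)*(u + 3)*(u - 5)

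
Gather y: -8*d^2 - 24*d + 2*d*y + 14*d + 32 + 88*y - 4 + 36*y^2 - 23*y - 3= -8*d^2 - 10*d + 36*y^2 + y*(2*d + 65) + 25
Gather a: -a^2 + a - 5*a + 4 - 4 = -a^2 - 4*a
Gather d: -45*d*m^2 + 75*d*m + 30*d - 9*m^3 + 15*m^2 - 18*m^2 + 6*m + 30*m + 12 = d*(-45*m^2 + 75*m + 30) - 9*m^3 - 3*m^2 + 36*m + 12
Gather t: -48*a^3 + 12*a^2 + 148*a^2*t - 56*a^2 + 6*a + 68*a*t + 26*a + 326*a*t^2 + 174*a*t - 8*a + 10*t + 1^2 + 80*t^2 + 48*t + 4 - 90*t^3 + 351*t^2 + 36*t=-48*a^3 - 44*a^2 + 24*a - 90*t^3 + t^2*(326*a + 431) + t*(148*a^2 + 242*a + 94) + 5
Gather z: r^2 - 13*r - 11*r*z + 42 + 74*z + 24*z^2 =r^2 - 13*r + 24*z^2 + z*(74 - 11*r) + 42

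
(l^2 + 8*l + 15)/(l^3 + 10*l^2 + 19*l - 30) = (l + 3)/(l^2 + 5*l - 6)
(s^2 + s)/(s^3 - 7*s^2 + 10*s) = (s + 1)/(s^2 - 7*s + 10)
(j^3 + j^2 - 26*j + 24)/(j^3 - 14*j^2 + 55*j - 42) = (j^2 + 2*j - 24)/(j^2 - 13*j + 42)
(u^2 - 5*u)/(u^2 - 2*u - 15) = u/(u + 3)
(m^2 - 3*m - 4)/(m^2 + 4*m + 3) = (m - 4)/(m + 3)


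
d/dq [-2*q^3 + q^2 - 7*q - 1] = -6*q^2 + 2*q - 7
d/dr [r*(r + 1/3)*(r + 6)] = 3*r^2 + 38*r/3 + 2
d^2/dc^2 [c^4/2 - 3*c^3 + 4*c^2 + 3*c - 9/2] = 6*c^2 - 18*c + 8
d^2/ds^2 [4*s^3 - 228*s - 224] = 24*s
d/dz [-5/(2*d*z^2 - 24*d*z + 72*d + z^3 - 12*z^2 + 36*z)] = 5*(4*d*z - 24*d + 3*z^2 - 24*z + 36)/(2*d*z^2 - 24*d*z + 72*d + z^3 - 12*z^2 + 36*z)^2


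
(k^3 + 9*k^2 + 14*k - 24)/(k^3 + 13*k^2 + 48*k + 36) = (k^2 + 3*k - 4)/(k^2 + 7*k + 6)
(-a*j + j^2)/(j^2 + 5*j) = (-a + j)/(j + 5)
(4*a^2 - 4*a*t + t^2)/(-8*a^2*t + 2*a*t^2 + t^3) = (-2*a + t)/(t*(4*a + t))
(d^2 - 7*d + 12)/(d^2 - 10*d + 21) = (d - 4)/(d - 7)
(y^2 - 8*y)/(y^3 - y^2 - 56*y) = 1/(y + 7)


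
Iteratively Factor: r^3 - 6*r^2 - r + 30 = (r - 5)*(r^2 - r - 6) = (r - 5)*(r + 2)*(r - 3)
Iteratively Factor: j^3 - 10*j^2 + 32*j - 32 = (j - 4)*(j^2 - 6*j + 8) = (j - 4)^2*(j - 2)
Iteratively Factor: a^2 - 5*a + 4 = (a - 4)*(a - 1)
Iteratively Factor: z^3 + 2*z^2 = (z)*(z^2 + 2*z) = z*(z + 2)*(z)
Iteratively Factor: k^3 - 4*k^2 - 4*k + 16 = (k - 2)*(k^2 - 2*k - 8) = (k - 4)*(k - 2)*(k + 2)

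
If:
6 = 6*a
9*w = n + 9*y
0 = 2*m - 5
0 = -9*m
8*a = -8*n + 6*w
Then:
No Solution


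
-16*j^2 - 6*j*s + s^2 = (-8*j + s)*(2*j + s)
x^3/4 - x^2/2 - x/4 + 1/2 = (x/4 + 1/4)*(x - 2)*(x - 1)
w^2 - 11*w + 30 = (w - 6)*(w - 5)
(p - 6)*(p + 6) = p^2 - 36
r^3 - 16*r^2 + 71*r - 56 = (r - 8)*(r - 7)*(r - 1)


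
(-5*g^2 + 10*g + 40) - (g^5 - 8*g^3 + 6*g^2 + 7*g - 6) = -g^5 + 8*g^3 - 11*g^2 + 3*g + 46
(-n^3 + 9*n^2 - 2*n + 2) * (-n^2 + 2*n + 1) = n^5 - 11*n^4 + 19*n^3 + 3*n^2 + 2*n + 2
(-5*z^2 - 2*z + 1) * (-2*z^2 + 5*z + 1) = 10*z^4 - 21*z^3 - 17*z^2 + 3*z + 1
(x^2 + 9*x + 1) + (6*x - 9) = x^2 + 15*x - 8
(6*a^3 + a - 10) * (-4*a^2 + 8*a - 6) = -24*a^5 + 48*a^4 - 40*a^3 + 48*a^2 - 86*a + 60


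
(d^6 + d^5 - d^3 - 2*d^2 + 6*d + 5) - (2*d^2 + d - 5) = d^6 + d^5 - d^3 - 4*d^2 + 5*d + 10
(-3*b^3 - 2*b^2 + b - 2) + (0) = -3*b^3 - 2*b^2 + b - 2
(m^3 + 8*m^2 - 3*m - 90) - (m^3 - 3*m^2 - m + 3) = 11*m^2 - 2*m - 93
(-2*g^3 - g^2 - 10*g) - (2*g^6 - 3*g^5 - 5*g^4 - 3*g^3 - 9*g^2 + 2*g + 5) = -2*g^6 + 3*g^5 + 5*g^4 + g^3 + 8*g^2 - 12*g - 5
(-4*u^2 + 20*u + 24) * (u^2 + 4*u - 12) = -4*u^4 + 4*u^3 + 152*u^2 - 144*u - 288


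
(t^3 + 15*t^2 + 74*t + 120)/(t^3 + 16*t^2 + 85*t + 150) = (t + 4)/(t + 5)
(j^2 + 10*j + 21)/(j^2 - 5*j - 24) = (j + 7)/(j - 8)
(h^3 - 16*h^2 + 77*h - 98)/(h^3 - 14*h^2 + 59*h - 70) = (h - 7)/(h - 5)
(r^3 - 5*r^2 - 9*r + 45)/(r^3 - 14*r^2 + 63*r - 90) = (r + 3)/(r - 6)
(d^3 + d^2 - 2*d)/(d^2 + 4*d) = (d^2 + d - 2)/(d + 4)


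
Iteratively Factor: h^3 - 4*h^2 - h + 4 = (h + 1)*(h^2 - 5*h + 4) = (h - 4)*(h + 1)*(h - 1)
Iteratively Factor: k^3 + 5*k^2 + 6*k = (k + 2)*(k^2 + 3*k) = (k + 2)*(k + 3)*(k)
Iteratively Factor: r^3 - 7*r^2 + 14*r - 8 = (r - 4)*(r^2 - 3*r + 2) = (r - 4)*(r - 1)*(r - 2)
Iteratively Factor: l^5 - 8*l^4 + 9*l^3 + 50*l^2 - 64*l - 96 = (l - 3)*(l^4 - 5*l^3 - 6*l^2 + 32*l + 32) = (l - 3)*(l + 2)*(l^3 - 7*l^2 + 8*l + 16) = (l - 4)*(l - 3)*(l + 2)*(l^2 - 3*l - 4) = (l - 4)^2*(l - 3)*(l + 2)*(l + 1)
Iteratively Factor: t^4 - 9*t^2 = (t - 3)*(t^3 + 3*t^2) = t*(t - 3)*(t^2 + 3*t) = t^2*(t - 3)*(t + 3)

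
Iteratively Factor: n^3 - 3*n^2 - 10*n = (n + 2)*(n^2 - 5*n) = (n - 5)*(n + 2)*(n)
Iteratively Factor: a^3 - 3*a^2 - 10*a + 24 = (a + 3)*(a^2 - 6*a + 8) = (a - 4)*(a + 3)*(a - 2)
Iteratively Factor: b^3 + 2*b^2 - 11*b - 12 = (b + 1)*(b^2 + b - 12) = (b - 3)*(b + 1)*(b + 4)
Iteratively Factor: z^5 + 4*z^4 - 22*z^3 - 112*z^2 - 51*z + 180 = (z - 1)*(z^4 + 5*z^3 - 17*z^2 - 129*z - 180) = (z - 1)*(z + 4)*(z^3 + z^2 - 21*z - 45) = (z - 1)*(z + 3)*(z + 4)*(z^2 - 2*z - 15) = (z - 5)*(z - 1)*(z + 3)*(z + 4)*(z + 3)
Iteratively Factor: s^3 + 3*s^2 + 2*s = (s + 1)*(s^2 + 2*s) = (s + 1)*(s + 2)*(s)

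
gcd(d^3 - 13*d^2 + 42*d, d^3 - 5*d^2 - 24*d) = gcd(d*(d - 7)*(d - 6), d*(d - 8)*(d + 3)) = d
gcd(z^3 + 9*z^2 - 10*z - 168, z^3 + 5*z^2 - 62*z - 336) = z^2 + 13*z + 42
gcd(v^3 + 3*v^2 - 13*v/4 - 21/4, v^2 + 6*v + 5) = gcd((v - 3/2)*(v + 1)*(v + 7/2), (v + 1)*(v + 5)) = v + 1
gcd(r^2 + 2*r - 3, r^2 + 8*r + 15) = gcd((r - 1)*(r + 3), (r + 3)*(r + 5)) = r + 3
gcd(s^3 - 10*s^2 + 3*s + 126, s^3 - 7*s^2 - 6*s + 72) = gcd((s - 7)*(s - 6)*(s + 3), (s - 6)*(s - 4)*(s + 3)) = s^2 - 3*s - 18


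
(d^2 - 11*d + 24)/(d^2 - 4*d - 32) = (d - 3)/(d + 4)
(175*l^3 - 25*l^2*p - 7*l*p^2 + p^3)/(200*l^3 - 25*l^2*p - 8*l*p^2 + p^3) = (-7*l + p)/(-8*l + p)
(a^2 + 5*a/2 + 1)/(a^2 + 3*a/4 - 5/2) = 2*(2*a + 1)/(4*a - 5)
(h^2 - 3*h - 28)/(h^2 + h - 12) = (h - 7)/(h - 3)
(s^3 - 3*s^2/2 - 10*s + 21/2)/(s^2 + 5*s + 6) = (2*s^2 - 9*s + 7)/(2*(s + 2))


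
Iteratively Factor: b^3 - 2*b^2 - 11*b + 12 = (b - 4)*(b^2 + 2*b - 3) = (b - 4)*(b - 1)*(b + 3)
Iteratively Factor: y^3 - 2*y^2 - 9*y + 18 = (y - 2)*(y^2 - 9) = (y - 3)*(y - 2)*(y + 3)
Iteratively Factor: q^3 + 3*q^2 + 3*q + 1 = (q + 1)*(q^2 + 2*q + 1) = (q + 1)^2*(q + 1)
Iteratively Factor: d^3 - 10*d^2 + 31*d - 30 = (d - 2)*(d^2 - 8*d + 15) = (d - 3)*(d - 2)*(d - 5)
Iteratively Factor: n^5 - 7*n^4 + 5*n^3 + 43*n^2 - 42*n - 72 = (n - 3)*(n^4 - 4*n^3 - 7*n^2 + 22*n + 24) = (n - 3)*(n + 1)*(n^3 - 5*n^2 - 2*n + 24) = (n - 3)^2*(n + 1)*(n^2 - 2*n - 8) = (n - 4)*(n - 3)^2*(n + 1)*(n + 2)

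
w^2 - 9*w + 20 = (w - 5)*(w - 4)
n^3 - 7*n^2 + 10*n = n*(n - 5)*(n - 2)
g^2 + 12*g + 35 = (g + 5)*(g + 7)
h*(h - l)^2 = h^3 - 2*h^2*l + h*l^2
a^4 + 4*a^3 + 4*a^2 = a^2*(a + 2)^2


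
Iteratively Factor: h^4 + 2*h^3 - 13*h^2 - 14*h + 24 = (h - 3)*(h^3 + 5*h^2 + 2*h - 8) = (h - 3)*(h - 1)*(h^2 + 6*h + 8) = (h - 3)*(h - 1)*(h + 4)*(h + 2)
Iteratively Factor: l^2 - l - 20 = (l - 5)*(l + 4)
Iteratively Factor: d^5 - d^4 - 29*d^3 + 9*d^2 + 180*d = (d)*(d^4 - d^3 - 29*d^2 + 9*d + 180) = d*(d - 5)*(d^3 + 4*d^2 - 9*d - 36) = d*(d - 5)*(d + 4)*(d^2 - 9) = d*(d - 5)*(d + 3)*(d + 4)*(d - 3)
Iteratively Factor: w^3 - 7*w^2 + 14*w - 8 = (w - 4)*(w^2 - 3*w + 2) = (w - 4)*(w - 2)*(w - 1)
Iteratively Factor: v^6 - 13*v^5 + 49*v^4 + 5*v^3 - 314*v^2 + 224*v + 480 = (v - 4)*(v^5 - 9*v^4 + 13*v^3 + 57*v^2 - 86*v - 120) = (v - 4)*(v + 2)*(v^4 - 11*v^3 + 35*v^2 - 13*v - 60) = (v - 5)*(v - 4)*(v + 2)*(v^3 - 6*v^2 + 5*v + 12) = (v - 5)*(v - 4)*(v - 3)*(v + 2)*(v^2 - 3*v - 4) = (v - 5)*(v - 4)*(v - 3)*(v + 1)*(v + 2)*(v - 4)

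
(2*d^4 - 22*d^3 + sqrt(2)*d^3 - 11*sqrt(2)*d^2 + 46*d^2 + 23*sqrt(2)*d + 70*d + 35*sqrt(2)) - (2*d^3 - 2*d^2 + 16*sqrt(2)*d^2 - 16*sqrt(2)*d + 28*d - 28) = 2*d^4 - 24*d^3 + sqrt(2)*d^3 - 27*sqrt(2)*d^2 + 48*d^2 + 42*d + 39*sqrt(2)*d + 28 + 35*sqrt(2)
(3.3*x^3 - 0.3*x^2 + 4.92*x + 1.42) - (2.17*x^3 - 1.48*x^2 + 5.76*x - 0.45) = 1.13*x^3 + 1.18*x^2 - 0.84*x + 1.87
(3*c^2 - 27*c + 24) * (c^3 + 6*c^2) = 3*c^5 - 9*c^4 - 138*c^3 + 144*c^2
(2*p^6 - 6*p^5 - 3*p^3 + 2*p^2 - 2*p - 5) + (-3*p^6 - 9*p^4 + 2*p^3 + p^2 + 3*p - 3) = -p^6 - 6*p^5 - 9*p^4 - p^3 + 3*p^2 + p - 8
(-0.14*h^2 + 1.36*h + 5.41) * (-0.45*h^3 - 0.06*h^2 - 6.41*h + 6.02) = 0.063*h^5 - 0.6036*h^4 - 1.6187*h^3 - 9.885*h^2 - 26.4909*h + 32.5682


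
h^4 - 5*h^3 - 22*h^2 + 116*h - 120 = (h - 6)*(h - 2)^2*(h + 5)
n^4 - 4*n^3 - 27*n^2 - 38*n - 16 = (n - 8)*(n + 1)^2*(n + 2)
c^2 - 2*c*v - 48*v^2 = (c - 8*v)*(c + 6*v)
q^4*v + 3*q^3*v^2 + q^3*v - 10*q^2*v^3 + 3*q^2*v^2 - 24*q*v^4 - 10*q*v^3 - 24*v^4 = (q - 3*v)*(q + 2*v)*(q + 4*v)*(q*v + v)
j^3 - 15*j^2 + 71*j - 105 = (j - 7)*(j - 5)*(j - 3)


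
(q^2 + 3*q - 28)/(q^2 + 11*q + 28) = (q - 4)/(q + 4)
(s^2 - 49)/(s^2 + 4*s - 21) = (s - 7)/(s - 3)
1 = 1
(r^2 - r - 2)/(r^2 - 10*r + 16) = (r + 1)/(r - 8)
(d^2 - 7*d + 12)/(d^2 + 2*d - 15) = (d - 4)/(d + 5)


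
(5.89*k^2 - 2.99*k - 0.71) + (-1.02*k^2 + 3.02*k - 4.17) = 4.87*k^2 + 0.0299999999999998*k - 4.88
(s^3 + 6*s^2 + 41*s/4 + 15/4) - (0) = s^3 + 6*s^2 + 41*s/4 + 15/4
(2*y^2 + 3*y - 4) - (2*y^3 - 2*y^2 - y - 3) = -2*y^3 + 4*y^2 + 4*y - 1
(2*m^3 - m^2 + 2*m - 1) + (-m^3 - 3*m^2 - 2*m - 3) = m^3 - 4*m^2 - 4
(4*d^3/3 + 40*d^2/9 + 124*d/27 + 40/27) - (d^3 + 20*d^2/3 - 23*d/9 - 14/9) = d^3/3 - 20*d^2/9 + 193*d/27 + 82/27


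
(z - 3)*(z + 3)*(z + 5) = z^3 + 5*z^2 - 9*z - 45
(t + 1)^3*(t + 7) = t^4 + 10*t^3 + 24*t^2 + 22*t + 7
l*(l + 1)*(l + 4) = l^3 + 5*l^2 + 4*l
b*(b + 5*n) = b^2 + 5*b*n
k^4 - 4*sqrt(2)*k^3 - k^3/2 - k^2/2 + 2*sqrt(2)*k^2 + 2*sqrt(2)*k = k*(k - 1)*(k + 1/2)*(k - 4*sqrt(2))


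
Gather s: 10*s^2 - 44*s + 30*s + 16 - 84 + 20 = 10*s^2 - 14*s - 48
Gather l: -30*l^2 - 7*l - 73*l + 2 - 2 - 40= -30*l^2 - 80*l - 40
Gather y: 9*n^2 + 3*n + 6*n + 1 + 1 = 9*n^2 + 9*n + 2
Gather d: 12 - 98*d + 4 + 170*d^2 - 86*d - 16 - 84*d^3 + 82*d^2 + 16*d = -84*d^3 + 252*d^2 - 168*d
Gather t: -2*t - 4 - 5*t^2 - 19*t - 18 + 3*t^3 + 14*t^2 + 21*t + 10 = 3*t^3 + 9*t^2 - 12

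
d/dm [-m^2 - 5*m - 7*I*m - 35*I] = -2*m - 5 - 7*I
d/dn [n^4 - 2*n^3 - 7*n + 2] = 4*n^3 - 6*n^2 - 7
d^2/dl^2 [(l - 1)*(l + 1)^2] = 6*l + 2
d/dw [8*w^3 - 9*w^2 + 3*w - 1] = 24*w^2 - 18*w + 3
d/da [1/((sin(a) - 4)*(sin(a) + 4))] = -sin(2*a)/((sin(a) - 4)^2*(sin(a) + 4)^2)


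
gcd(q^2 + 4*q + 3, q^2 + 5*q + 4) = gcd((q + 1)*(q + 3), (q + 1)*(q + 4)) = q + 1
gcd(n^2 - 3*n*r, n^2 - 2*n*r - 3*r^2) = -n + 3*r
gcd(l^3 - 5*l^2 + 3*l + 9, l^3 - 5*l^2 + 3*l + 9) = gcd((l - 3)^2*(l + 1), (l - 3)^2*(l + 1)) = l^3 - 5*l^2 + 3*l + 9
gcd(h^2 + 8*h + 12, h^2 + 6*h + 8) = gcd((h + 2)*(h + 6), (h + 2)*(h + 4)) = h + 2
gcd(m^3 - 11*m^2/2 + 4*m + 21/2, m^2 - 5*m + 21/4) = m - 7/2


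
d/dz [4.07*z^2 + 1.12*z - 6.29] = 8.14*z + 1.12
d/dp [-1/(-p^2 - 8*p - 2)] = 2*(-p - 4)/(p^2 + 8*p + 2)^2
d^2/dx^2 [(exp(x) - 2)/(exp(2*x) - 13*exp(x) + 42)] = (exp(4*x) + 5*exp(3*x) - 174*exp(2*x) + 544*exp(x) + 672)*exp(x)/(exp(6*x) - 39*exp(5*x) + 633*exp(4*x) - 5473*exp(3*x) + 26586*exp(2*x) - 68796*exp(x) + 74088)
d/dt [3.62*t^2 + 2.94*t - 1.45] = 7.24*t + 2.94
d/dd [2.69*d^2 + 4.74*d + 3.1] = 5.38*d + 4.74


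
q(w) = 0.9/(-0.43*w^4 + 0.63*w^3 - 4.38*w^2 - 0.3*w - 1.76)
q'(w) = 0.9*(1.72*w^3 - 1.89*w^2 + 8.76*w + 0.3)/(-0.43*w^4 + 0.63*w^3 - 4.38*w^2 - 0.3*w - 1.76)^2 = (1.548*w^3 - 1.701*w^2 + 7.884*w + 0.27)/(0.43*w^4 - 0.63*w^3 + 4.38*w^2 + 0.3*w + 1.76)^2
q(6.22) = -0.00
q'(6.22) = 0.00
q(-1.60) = -0.05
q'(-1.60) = -0.07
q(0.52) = -0.30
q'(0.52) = 0.45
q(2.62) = -0.02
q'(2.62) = 0.02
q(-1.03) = -0.12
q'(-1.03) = -0.21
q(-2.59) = -0.01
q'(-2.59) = -0.02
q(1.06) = -0.13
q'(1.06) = 0.19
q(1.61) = -0.06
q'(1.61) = 0.08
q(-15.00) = -0.00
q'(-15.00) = -0.00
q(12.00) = -0.00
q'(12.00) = 0.00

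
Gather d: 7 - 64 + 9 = -48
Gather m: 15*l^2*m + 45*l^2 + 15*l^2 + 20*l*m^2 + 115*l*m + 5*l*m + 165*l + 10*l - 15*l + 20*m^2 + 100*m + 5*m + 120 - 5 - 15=60*l^2 + 160*l + m^2*(20*l + 20) + m*(15*l^2 + 120*l + 105) + 100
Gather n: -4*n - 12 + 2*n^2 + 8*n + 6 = 2*n^2 + 4*n - 6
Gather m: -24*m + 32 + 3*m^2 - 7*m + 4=3*m^2 - 31*m + 36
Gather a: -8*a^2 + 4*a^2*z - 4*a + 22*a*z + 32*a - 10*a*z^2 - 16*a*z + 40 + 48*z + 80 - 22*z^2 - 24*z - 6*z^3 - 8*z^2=a^2*(4*z - 8) + a*(-10*z^2 + 6*z + 28) - 6*z^3 - 30*z^2 + 24*z + 120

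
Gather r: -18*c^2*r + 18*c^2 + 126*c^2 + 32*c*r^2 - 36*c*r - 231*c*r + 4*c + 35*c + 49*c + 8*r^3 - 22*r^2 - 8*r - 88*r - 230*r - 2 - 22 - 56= 144*c^2 + 88*c + 8*r^3 + r^2*(32*c - 22) + r*(-18*c^2 - 267*c - 326) - 80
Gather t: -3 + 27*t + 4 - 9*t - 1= 18*t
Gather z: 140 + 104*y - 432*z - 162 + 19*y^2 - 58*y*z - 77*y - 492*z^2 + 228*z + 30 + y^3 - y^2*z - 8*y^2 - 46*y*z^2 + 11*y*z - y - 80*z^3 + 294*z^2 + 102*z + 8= y^3 + 11*y^2 + 26*y - 80*z^3 + z^2*(-46*y - 198) + z*(-y^2 - 47*y - 102) + 16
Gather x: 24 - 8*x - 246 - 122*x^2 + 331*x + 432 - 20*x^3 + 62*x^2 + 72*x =-20*x^3 - 60*x^2 + 395*x + 210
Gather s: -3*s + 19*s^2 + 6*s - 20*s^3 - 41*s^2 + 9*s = -20*s^3 - 22*s^2 + 12*s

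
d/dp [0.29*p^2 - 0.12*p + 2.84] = 0.58*p - 0.12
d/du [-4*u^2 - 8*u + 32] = -8*u - 8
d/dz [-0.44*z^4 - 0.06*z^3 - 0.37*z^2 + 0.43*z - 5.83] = -1.76*z^3 - 0.18*z^2 - 0.74*z + 0.43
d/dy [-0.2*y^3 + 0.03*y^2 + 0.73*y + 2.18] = -0.6*y^2 + 0.06*y + 0.73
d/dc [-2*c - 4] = -2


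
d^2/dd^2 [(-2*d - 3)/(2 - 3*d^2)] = 18*(2*d^3 + 9*d^2 + 4*d + 2)/(27*d^6 - 54*d^4 + 36*d^2 - 8)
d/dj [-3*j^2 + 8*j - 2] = 8 - 6*j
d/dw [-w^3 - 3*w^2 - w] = -3*w^2 - 6*w - 1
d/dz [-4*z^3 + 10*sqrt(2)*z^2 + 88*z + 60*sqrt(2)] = -12*z^2 + 20*sqrt(2)*z + 88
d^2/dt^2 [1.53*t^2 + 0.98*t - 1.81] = 3.06000000000000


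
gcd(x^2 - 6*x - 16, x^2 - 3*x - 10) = x + 2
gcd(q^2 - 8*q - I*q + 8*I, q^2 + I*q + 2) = q - I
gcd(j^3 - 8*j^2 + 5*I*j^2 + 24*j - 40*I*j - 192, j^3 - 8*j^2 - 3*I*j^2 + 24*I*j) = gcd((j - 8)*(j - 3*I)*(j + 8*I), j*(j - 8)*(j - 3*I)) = j^2 + j*(-8 - 3*I) + 24*I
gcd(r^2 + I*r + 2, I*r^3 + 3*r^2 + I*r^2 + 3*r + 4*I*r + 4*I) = 1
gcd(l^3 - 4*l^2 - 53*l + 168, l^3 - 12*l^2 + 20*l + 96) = l - 8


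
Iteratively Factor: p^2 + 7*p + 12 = (p + 4)*(p + 3)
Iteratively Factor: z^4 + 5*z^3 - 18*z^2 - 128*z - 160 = (z + 2)*(z^3 + 3*z^2 - 24*z - 80) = (z + 2)*(z + 4)*(z^2 - z - 20) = (z + 2)*(z + 4)^2*(z - 5)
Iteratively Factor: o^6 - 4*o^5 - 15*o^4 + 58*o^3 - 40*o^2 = (o - 5)*(o^5 + o^4 - 10*o^3 + 8*o^2) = (o - 5)*(o - 1)*(o^4 + 2*o^3 - 8*o^2) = (o - 5)*(o - 1)*(o + 4)*(o^3 - 2*o^2) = (o - 5)*(o - 2)*(o - 1)*(o + 4)*(o^2) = o*(o - 5)*(o - 2)*(o - 1)*(o + 4)*(o)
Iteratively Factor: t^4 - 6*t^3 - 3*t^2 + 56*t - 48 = (t + 3)*(t^3 - 9*t^2 + 24*t - 16) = (t - 4)*(t + 3)*(t^2 - 5*t + 4) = (t - 4)^2*(t + 3)*(t - 1)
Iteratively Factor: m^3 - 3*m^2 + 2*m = (m - 1)*(m^2 - 2*m) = m*(m - 1)*(m - 2)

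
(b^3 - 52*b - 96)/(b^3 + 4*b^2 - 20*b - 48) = (b - 8)/(b - 4)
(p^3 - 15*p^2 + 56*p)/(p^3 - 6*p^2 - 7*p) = (p - 8)/(p + 1)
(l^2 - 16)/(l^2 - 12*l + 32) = (l + 4)/(l - 8)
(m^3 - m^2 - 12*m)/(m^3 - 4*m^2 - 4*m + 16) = m*(m + 3)/(m^2 - 4)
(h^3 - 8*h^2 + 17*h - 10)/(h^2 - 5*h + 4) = (h^2 - 7*h + 10)/(h - 4)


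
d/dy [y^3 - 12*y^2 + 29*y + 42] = 3*y^2 - 24*y + 29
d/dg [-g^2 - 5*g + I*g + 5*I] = -2*g - 5 + I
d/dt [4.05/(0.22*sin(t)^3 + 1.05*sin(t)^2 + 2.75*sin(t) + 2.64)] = (-8.505*sin(t) + 1.3365*cos(2*t) - 12.474)*cos(t)/(0.22*sin(t)^3 + 1.05*sin(t)^2 + 2.75*sin(t) + 2.64)^2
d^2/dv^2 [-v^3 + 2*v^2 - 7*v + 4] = 4 - 6*v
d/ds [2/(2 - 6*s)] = 3/(3*s - 1)^2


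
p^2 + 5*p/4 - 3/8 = (p - 1/4)*(p + 3/2)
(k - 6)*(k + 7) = k^2 + k - 42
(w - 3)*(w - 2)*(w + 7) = w^3 + 2*w^2 - 29*w + 42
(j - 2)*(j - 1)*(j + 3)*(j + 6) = j^4 + 6*j^3 - 7*j^2 - 36*j + 36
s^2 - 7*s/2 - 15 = (s - 6)*(s + 5/2)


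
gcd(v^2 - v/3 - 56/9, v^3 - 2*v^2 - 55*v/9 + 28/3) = v + 7/3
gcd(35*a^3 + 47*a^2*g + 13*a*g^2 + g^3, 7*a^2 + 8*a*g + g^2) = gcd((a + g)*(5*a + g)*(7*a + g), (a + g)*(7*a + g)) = 7*a^2 + 8*a*g + g^2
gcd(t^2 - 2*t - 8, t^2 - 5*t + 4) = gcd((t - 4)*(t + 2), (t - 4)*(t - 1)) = t - 4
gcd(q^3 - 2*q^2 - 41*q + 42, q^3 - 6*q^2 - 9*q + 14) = q^2 - 8*q + 7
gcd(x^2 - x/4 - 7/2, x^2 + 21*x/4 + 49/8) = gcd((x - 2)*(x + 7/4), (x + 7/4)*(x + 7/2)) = x + 7/4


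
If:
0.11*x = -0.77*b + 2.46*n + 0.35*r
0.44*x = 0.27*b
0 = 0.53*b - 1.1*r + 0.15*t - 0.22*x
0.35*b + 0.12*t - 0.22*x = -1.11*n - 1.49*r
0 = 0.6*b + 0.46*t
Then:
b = 0.00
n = 0.00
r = 0.00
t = 0.00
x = 0.00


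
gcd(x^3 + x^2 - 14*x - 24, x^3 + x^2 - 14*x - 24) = x^3 + x^2 - 14*x - 24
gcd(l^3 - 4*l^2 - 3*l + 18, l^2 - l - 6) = l^2 - l - 6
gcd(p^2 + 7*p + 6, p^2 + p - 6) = 1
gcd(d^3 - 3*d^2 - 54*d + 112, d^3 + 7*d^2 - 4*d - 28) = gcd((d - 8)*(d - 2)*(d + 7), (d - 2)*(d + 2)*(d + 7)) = d^2 + 5*d - 14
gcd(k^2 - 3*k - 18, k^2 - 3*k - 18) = k^2 - 3*k - 18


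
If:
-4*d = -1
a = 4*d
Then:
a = 1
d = 1/4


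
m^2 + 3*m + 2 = (m + 1)*(m + 2)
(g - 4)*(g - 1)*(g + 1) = g^3 - 4*g^2 - g + 4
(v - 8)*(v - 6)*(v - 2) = v^3 - 16*v^2 + 76*v - 96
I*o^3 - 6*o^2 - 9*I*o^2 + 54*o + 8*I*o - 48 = (o - 8)*(o + 6*I)*(I*o - I)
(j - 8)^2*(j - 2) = j^3 - 18*j^2 + 96*j - 128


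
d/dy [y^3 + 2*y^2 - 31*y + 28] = 3*y^2 + 4*y - 31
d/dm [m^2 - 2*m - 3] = 2*m - 2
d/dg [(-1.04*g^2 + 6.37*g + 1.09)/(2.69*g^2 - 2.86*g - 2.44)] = (-14.1609*g^2 - 0.789000000000001*g - 12.4254)/(7.2361*g^4 - 15.3868*g^3 - 4.9476*g^2 + 13.9568*g + 5.9536)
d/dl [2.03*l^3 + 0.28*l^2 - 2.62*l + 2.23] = 6.09*l^2 + 0.56*l - 2.62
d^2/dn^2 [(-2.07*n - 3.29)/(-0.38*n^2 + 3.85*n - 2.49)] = ((13.4386 - 4.7196*n)*(0.38*n^2 - 3.85*n + 2.49) + (0.76*n - 3.85)*(1.52*n - 7.7)*(2.07*n + 3.29))/(0.38*n^2 - 3.85*n + 2.49)^3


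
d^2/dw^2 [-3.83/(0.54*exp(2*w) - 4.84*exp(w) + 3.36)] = (-3.83*(1.08*exp(w) - 4.84)*(2.16*exp(w) - 9.68)*exp(w) + (8.2728*exp(w) - 18.5372)*(0.54*exp(2*w) - 4.84*exp(w) + 3.36))*exp(w)/(0.54*exp(2*w) - 4.84*exp(w) + 3.36)^3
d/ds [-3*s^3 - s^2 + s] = -9*s^2 - 2*s + 1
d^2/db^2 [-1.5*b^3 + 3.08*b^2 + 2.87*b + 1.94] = 6.16 - 9.0*b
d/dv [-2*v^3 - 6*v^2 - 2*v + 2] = -6*v^2 - 12*v - 2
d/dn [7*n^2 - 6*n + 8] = 14*n - 6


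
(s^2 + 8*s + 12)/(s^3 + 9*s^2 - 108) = (s + 2)/(s^2 + 3*s - 18)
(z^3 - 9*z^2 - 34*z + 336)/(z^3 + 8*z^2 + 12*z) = (z^2 - 15*z + 56)/(z*(z + 2))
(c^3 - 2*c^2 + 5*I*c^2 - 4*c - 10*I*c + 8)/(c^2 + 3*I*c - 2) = (c^2 + c*(-2 + 4*I) - 8*I)/(c + 2*I)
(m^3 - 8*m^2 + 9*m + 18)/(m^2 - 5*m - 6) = m - 3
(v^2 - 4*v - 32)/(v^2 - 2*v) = (v^2 - 4*v - 32)/(v*(v - 2))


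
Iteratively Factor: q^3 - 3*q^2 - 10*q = (q + 2)*(q^2 - 5*q) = (q - 5)*(q + 2)*(q)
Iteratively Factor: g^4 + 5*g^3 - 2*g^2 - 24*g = (g + 4)*(g^3 + g^2 - 6*g) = (g + 3)*(g + 4)*(g^2 - 2*g) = (g - 2)*(g + 3)*(g + 4)*(g)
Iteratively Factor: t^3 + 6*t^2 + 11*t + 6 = (t + 2)*(t^2 + 4*t + 3) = (t + 2)*(t + 3)*(t + 1)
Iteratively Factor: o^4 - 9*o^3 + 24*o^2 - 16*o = (o)*(o^3 - 9*o^2 + 24*o - 16) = o*(o - 4)*(o^2 - 5*o + 4) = o*(o - 4)^2*(o - 1)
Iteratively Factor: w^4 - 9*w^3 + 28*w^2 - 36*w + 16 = (w - 2)*(w^3 - 7*w^2 + 14*w - 8) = (w - 2)^2*(w^2 - 5*w + 4) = (w - 2)^2*(w - 1)*(w - 4)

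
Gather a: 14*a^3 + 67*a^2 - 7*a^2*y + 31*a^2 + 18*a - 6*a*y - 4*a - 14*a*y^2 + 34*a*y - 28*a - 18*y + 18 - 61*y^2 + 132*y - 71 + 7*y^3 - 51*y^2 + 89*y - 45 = 14*a^3 + a^2*(98 - 7*y) + a*(-14*y^2 + 28*y - 14) + 7*y^3 - 112*y^2 + 203*y - 98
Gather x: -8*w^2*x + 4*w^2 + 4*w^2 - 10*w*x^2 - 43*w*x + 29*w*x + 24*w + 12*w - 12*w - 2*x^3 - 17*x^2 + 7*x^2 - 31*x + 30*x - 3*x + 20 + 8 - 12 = 8*w^2 + 24*w - 2*x^3 + x^2*(-10*w - 10) + x*(-8*w^2 - 14*w - 4) + 16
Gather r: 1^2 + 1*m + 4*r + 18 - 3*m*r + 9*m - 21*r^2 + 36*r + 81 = 10*m - 21*r^2 + r*(40 - 3*m) + 100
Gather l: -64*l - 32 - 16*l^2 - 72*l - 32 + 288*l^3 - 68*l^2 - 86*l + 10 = 288*l^3 - 84*l^2 - 222*l - 54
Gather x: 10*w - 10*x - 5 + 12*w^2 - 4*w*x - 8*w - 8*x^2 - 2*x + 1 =12*w^2 + 2*w - 8*x^2 + x*(-4*w - 12) - 4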